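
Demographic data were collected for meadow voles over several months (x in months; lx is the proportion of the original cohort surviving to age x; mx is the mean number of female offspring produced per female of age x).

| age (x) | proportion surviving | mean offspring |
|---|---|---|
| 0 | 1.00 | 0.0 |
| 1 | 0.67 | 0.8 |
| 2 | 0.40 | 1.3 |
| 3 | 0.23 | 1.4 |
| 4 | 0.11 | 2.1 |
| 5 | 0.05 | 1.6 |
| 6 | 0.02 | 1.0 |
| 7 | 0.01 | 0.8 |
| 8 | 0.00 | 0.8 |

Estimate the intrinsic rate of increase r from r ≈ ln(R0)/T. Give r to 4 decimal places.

0.2296

R0 = Σ lx·mx = 0 + 0.536 + 0.52 + 0.322 + 0.231 + 0.08 + 0.02 + 0.008 + 0 = 1.717
Σ x·lx·mx = 4.042; T = 4.042/1.717 = 2.35411…
r ≈ ln(R0)/T = ln(1.717)/2.35411… = 0.229632… → 0.2296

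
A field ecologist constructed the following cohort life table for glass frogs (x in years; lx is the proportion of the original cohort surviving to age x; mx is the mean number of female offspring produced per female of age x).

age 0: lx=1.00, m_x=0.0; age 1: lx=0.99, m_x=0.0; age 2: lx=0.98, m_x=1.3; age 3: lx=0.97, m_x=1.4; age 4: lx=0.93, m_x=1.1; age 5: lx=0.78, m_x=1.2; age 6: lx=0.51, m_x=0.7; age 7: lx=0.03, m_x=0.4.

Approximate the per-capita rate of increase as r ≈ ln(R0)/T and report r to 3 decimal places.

R0 = Σ lx·mx = 0 + 0 + 1.274 + 1.358 + 1.023 + 0.936 + 0.357 + 0.012 = 4.96
Σ x·lx·mx = 17.62; T = 17.62/4.96 = 3.55242…
r ≈ ln(R0)/T = ln(4.96)/3.55242… = 0.45079… → 0.451

0.451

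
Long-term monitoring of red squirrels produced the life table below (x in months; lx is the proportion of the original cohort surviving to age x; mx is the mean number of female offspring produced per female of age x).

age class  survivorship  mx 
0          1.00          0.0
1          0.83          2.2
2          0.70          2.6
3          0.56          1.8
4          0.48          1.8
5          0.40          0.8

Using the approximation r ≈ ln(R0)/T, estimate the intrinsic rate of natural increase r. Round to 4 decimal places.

0.7604

R0 = Σ lx·mx = 0 + 1.826 + 1.82 + 1.008 + 0.864 + 0.32 = 5.838
Σ x·lx·mx = 13.546; T = 13.546/5.838 = 2.32032…
r ≈ ln(R0)/T = ln(5.838)/2.32032… = 0.760409… → 0.7604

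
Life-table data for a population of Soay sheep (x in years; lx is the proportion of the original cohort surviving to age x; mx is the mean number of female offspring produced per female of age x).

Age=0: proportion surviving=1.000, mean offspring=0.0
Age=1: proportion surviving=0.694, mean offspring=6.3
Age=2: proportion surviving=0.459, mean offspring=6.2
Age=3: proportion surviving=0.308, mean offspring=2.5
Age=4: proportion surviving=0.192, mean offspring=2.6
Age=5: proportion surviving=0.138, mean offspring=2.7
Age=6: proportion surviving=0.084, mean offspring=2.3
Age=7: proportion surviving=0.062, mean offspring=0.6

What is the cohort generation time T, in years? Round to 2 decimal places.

1.94

lx·mx: 0, 4.3722, 2.8458, 0.77, 0.4992, 0.3726, 0.1932, 0.0372 → R0 = 9.0902
x·lx·mx: 0, 4.3722, 5.6916, 2.31, 1.9968, 1.863, 1.1592, 0.2604 → Σ = 17.6532
T = 17.6532 / 9.0902 = 1.942003… → 1.94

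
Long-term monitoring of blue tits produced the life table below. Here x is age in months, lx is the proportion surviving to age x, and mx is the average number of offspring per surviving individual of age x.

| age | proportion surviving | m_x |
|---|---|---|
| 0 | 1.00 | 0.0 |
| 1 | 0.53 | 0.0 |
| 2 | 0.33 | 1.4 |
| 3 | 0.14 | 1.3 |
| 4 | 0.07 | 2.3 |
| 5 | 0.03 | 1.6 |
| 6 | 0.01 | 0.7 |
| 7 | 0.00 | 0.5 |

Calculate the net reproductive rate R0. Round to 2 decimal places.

0.86

lx·mx by age: 0, 0, 0.462, 0.182, 0.161, 0.048, 0.007, 0
R0 = Σ lx·mx = 0.86 → 0.86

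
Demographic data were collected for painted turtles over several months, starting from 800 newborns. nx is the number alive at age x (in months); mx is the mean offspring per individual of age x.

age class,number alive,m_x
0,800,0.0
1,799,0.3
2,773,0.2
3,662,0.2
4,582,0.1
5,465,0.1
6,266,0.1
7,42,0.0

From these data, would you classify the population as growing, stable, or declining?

lx = nx/n0 = nx/800: 1, 0.99875, 0.96625, 0.8275, 0.7275, 0.58125, 0.3325, 0.0525
R0 = Σ lx·mx = 0 + 0.299625 + 0.19325 + 0.1655 + 0.07275 + 0.058125 + 0.03325 + 0 = 0.8225
R0 < 1, so the population is declining.

declining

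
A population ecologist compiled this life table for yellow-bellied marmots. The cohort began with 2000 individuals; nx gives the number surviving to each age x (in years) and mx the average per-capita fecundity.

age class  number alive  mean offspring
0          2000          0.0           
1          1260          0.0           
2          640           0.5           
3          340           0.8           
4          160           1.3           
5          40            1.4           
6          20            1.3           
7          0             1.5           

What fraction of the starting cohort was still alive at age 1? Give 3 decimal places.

0.630

l_1 = n_1/n_0 = 1260/2000 = 0.63 → 0.630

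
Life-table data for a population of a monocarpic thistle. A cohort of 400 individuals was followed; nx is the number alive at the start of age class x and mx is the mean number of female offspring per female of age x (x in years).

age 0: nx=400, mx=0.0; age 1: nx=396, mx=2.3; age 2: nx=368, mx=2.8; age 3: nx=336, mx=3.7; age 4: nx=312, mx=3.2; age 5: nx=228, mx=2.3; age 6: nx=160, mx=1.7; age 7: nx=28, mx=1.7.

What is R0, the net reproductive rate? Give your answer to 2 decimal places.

12.57

lx = nx/n0 = nx/400: 1, 0.99, 0.92, 0.84, 0.78, 0.57, 0.4, 0.07
lx·mx by age: 0, 2.277, 2.576, 3.108, 2.496, 1.311, 0.68, 0.119
R0 = Σ lx·mx = 12.567 → 12.57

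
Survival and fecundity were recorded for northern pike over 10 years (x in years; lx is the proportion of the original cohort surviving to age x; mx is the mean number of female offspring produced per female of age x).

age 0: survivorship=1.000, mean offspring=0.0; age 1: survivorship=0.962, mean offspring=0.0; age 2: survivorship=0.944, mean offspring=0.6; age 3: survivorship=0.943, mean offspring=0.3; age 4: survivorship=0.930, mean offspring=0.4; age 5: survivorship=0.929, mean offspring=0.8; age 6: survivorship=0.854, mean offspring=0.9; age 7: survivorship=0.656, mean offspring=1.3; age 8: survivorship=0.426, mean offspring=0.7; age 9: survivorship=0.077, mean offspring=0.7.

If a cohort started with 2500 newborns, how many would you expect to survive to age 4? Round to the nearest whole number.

Expected survivors = N0 · l_4 = 2500 × 0.930 = 2325 → 2325

2325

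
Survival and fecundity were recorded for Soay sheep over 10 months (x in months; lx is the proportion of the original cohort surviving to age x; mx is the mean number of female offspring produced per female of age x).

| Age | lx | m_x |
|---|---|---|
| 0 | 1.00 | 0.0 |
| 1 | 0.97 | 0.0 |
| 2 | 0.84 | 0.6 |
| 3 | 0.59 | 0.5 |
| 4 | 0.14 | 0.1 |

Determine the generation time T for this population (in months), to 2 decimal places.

2.40

lx·mx: 0, 0, 0.504, 0.295, 0.014 → R0 = 0.813
x·lx·mx: 0, 0, 1.008, 0.885, 0.056 → Σ = 1.949
T = 1.949 / 0.813 = 2.397294… → 2.40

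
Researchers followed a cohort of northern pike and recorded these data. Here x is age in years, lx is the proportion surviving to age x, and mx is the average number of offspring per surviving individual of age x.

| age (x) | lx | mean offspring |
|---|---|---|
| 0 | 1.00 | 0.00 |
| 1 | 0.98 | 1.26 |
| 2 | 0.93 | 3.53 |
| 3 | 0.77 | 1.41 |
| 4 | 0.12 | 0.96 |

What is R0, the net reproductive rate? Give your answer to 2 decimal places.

lx·mx by age: 0, 1.2348, 3.2829, 1.0857, 0.1152
R0 = Σ lx·mx = 5.7186 → 5.72

5.72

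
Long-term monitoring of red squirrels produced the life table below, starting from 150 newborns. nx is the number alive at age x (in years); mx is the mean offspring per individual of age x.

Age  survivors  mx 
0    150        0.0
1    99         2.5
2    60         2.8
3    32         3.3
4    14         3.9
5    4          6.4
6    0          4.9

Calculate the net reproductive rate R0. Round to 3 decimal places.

4.009

lx = nx/n0 = nx/150: 1, 0.66, 0.4, 0.21333…, 0.09333…, 0.02667…, 0
lx·mx by age: 0, 1.65, 1.12, 0.704…, 0.364…, 0.170667…, 0
R0 = Σ lx·mx = 4.008667… → 4.009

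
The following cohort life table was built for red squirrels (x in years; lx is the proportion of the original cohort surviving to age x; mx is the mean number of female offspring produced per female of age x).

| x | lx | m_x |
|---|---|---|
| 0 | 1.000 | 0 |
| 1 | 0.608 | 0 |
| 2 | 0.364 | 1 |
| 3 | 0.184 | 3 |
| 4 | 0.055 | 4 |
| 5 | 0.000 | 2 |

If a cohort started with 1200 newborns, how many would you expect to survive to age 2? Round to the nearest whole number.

437

Expected survivors = N0 · l_2 = 1200 × 0.364 = 436.8 → 437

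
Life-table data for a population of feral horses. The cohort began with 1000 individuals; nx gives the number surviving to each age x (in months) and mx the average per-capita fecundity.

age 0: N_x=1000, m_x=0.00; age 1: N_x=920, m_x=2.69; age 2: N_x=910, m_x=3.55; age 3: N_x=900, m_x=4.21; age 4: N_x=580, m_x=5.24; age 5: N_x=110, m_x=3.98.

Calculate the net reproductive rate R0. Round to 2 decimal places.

12.97

lx = nx/n0 = nx/1000: 1, 0.92, 0.91, 0.9, 0.58, 0.11
lx·mx by age: 0, 2.4748, 3.2305, 3.789, 3.0392, 0.4378
R0 = Σ lx·mx = 12.9713 → 12.97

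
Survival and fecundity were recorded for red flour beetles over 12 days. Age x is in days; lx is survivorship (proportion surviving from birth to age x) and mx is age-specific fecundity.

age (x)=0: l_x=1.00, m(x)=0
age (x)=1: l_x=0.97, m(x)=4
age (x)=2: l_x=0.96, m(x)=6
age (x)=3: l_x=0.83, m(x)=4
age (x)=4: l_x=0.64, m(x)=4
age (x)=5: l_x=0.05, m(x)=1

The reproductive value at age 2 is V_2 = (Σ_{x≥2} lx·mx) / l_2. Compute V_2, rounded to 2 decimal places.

12.18

lx·mx for x ≥ 2: 5.76, 3.32, 2.56, 0.05 → sum = 11.69
V_2 = 11.69 / l_2 = 11.69 / 0.96 = 12.177083… → 12.18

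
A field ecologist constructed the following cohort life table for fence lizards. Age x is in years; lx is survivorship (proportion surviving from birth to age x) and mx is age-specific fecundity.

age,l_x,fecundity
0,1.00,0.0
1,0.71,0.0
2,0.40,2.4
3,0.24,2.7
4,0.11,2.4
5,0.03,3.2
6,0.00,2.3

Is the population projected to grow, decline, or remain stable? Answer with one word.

growing

R0 = Σ lx·mx = 0 + 0 + 0.96 + 0.648 + 0.264 + 0.096 + 0 = 1.968
R0 > 1, so the population is growing.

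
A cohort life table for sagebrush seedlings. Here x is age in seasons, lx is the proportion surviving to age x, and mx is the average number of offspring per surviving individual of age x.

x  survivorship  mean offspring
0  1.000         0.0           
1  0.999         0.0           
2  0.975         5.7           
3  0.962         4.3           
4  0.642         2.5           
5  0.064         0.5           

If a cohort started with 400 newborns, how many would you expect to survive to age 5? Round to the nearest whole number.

Expected survivors = N0 · l_5 = 400 × 0.064 = 25.6 → 26

26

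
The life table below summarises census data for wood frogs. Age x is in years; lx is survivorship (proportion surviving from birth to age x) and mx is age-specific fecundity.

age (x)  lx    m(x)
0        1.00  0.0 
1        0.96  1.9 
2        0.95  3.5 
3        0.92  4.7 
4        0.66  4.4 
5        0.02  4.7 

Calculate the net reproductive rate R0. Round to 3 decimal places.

lx·mx by age: 0, 1.824, 3.325, 4.324, 2.904, 0.094
R0 = Σ lx·mx = 12.471 → 12.471

12.471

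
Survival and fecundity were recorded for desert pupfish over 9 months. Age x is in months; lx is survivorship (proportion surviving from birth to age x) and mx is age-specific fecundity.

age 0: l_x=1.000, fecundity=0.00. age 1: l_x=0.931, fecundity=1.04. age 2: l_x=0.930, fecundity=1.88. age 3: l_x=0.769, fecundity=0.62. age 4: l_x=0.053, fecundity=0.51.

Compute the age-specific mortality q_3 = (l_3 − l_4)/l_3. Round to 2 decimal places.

0.93

q_3 = (l_3 − l_4) / l_3 = (0.769 − 0.053) / 0.769
     = 0.716 / 0.769 = 0.931079… → 0.93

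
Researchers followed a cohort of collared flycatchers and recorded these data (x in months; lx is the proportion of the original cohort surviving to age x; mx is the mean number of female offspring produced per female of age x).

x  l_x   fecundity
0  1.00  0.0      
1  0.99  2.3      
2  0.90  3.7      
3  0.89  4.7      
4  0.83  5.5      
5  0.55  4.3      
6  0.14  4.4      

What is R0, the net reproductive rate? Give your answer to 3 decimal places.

lx·mx by age: 0, 2.277, 3.33, 4.183, 4.565, 2.365, 0.616
R0 = Σ lx·mx = 17.336 → 17.336

17.336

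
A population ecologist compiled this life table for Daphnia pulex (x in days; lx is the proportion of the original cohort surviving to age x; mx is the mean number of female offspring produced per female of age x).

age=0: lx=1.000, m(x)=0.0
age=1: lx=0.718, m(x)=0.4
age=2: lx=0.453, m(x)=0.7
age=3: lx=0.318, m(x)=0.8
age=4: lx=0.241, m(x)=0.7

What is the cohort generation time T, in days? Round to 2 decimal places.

2.30

lx·mx: 0, 0.2872, 0.3171, 0.2544, 0.1687 → R0 = 1.0274
x·lx·mx: 0, 0.2872, 0.6342, 0.7632, 0.6748 → Σ = 2.3594
T = 2.3594 / 1.0274 = 2.296477… → 2.30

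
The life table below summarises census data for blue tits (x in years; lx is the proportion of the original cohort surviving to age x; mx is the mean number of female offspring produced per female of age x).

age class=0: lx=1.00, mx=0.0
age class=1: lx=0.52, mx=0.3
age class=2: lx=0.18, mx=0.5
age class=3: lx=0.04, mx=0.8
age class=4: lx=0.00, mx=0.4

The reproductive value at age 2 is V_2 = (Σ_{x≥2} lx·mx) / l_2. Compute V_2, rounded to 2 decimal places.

lx·mx for x ≥ 2: 0.09, 0.032, 0 → sum = 0.122
V_2 = 0.122 / l_2 = 0.122 / 0.18 = 0.677778… → 0.68

0.68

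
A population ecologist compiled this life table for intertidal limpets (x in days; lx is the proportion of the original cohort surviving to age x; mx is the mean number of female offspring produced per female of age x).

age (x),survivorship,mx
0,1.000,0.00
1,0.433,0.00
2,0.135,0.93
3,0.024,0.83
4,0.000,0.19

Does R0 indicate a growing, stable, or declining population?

declining

R0 = Σ lx·mx = 0 + 0 + 0.12555 + 0.01992 + 0 = 0.14547
R0 < 1, so the population is declining.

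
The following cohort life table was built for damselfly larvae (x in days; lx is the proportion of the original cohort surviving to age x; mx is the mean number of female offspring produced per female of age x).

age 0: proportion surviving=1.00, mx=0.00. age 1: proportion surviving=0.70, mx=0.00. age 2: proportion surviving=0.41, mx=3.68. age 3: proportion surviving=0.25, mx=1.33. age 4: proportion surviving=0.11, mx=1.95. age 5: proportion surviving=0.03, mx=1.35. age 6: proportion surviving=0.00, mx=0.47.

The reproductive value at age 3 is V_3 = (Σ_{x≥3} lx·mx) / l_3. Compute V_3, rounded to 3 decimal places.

2.350

lx·mx for x ≥ 3: 0.3325, 0.2145, 0.0405, 0 → sum = 0.5875
V_3 = 0.5875 / l_3 = 0.5875 / 0.25 = 2.35 → 2.350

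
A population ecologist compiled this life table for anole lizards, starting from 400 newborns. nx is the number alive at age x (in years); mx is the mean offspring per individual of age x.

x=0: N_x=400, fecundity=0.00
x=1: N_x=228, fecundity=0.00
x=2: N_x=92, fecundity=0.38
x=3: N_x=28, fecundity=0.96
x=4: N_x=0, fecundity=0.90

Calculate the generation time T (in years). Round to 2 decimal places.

2.43

lx = nx/n0 = nx/400: 1, 0.57, 0.23, 0.07, 0
lx·mx: 0, 0, 0.0874, 0.0672, 0 → R0 = 0.1546
x·lx·mx: 0, 0, 0.1748, 0.2016, 0 → Σ = 0.3764
T = 0.3764 / 0.1546 = 2.43467… → 2.43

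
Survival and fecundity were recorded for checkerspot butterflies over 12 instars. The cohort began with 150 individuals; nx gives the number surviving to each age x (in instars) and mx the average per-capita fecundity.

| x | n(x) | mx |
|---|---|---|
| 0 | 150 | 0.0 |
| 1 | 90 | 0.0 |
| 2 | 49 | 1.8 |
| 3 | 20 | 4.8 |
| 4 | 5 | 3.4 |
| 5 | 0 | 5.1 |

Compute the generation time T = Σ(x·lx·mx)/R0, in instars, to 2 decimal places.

lx = nx/n0 = nx/150: 1, 0.6, 0.32667…, 0.13333…, 0.03333…, 0
lx·mx: 0, 0, 0.588…, 0.64…, 0.113333…, 0 → R0 = 1.341333…
x·lx·mx: 0, 0, 1.176…, 1.92…, 0.453333…, 0 → Σ = 3.549333…
T = 3.549333… / 1.341333… = 2.646123… → 2.65

2.65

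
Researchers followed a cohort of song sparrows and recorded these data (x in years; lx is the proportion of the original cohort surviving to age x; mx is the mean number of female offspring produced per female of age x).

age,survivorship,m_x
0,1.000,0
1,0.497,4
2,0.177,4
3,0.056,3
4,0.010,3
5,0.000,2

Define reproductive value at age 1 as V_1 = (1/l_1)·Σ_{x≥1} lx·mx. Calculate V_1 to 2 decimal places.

5.82

lx·mx for x ≥ 1: 1.988, 0.708, 0.168, 0.03, 0 → sum = 2.894
V_1 = 2.894 / l_1 = 2.894 / 0.497 = 5.822938… → 5.82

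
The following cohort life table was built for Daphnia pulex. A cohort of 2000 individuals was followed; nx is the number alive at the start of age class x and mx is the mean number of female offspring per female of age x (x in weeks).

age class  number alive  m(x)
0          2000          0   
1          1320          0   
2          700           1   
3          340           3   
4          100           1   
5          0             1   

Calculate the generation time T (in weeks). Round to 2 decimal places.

2.67

lx = nx/n0 = nx/2000: 1, 0.66, 0.35, 0.17, 0.05, 0
lx·mx: 0, 0, 0.35, 0.51, 0.05, 0 → R0 = 0.91
x·lx·mx: 0, 0, 0.7, 1.53, 0.2, 0 → Σ = 2.43
T = 2.43 / 0.91 = 2.67033… → 2.67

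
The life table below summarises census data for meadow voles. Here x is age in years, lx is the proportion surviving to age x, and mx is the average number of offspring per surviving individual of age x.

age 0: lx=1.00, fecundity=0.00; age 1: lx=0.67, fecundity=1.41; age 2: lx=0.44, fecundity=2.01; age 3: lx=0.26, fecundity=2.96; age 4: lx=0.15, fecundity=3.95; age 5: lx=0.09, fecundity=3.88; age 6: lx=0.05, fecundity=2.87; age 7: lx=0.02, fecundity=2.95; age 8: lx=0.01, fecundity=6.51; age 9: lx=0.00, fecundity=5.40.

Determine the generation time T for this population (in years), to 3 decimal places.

2.871

lx·mx: 0, 0.9447, 0.8844, 0.7696, 0.5925, 0.3492, 0.1435, 0.059, 0.0651, 0 → R0 = 3.808
x·lx·mx: 0, 0.9447, 1.7688, 2.3088, 2.37, 1.746, 0.861, 0.413, 0.5208, 0 → Σ = 10.9331
T = 10.9331 / 3.808 = 2.871087… → 2.871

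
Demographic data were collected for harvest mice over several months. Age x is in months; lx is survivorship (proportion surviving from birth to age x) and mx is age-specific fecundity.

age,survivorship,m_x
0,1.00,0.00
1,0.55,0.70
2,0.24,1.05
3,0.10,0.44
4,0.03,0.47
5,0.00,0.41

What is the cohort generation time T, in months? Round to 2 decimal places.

1.55

lx·mx: 0, 0.385, 0.252, 0.044, 0.0141, 0 → R0 = 0.6951
x·lx·mx: 0, 0.385, 0.504, 0.132, 0.0564, 0 → Σ = 1.0774
T = 1.0774 / 0.6951 = 1.549993… → 1.55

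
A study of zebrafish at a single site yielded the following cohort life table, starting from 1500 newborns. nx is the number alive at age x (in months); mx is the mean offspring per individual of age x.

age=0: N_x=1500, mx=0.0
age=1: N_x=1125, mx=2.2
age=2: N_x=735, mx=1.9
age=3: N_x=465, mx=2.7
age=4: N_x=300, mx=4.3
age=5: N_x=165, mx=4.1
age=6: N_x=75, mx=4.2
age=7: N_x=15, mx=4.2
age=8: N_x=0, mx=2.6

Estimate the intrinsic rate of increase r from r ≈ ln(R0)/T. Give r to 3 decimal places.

lx = nx/n0 = nx/1500: 1, 0.75, 0.49, 0.31, 0.2, 0.11, 0.05, 0.01, 0
R0 = Σ lx·mx = 0 + 1.65 + 0.931 + 0.837 + 0.86 + 0.451 + 0.21 + 0.042 + 0 = 4.981
Σ x·lx·mx = 13.272; T = 13.272/4.981 = 2.66453…
r ≈ ln(R0)/T = ln(4.981)/2.66453… = 0.6026… → 0.603

0.603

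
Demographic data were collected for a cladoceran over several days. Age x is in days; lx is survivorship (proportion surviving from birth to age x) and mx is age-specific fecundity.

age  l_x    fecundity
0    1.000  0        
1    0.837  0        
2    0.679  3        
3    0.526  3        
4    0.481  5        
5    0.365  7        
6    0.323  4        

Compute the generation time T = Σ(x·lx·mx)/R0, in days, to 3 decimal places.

3.948

lx·mx: 0, 0, 2.037, 1.578, 2.405, 2.555, 1.292 → R0 = 9.867
x·lx·mx: 0, 0, 4.074, 4.734, 9.62, 12.775, 7.752 → Σ = 38.955
T = 38.955 / 9.867 = 3.948009… → 3.948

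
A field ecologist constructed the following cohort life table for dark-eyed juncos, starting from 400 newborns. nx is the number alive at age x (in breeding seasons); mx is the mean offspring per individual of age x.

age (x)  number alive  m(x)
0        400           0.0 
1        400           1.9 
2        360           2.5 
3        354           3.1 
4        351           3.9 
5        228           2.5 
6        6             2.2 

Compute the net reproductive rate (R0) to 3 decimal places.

11.774

lx = nx/n0 = nx/400: 1, 1, 0.9, 0.885, 0.8775, 0.57, 0.015
lx·mx by age: 0, 1.9, 2.25, 2.7435, 3.42225, 1.425, 0.033
R0 = Σ lx·mx = 11.77375 → 11.774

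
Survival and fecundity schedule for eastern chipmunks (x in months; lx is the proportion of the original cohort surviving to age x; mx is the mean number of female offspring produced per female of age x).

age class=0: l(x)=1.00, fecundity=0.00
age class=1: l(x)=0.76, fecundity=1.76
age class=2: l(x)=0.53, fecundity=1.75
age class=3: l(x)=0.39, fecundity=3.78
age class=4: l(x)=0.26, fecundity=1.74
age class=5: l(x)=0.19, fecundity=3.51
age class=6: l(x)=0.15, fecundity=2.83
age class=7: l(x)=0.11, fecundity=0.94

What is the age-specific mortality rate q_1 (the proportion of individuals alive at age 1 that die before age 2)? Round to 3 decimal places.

q_1 = (l_1 − l_2) / l_1 = (0.76 − 0.53) / 0.76
     = 0.23 / 0.76 = 0.302632… → 0.303

0.303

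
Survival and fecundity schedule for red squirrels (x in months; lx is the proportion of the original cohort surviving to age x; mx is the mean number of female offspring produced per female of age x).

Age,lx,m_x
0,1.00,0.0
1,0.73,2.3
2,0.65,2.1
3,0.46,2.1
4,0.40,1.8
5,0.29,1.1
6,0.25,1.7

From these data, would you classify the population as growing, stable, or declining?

R0 = Σ lx·mx = 0 + 1.679 + 1.365 + 0.966 + 0.72 + 0.319 + 0.425 = 5.474
R0 > 1, so the population is growing.

growing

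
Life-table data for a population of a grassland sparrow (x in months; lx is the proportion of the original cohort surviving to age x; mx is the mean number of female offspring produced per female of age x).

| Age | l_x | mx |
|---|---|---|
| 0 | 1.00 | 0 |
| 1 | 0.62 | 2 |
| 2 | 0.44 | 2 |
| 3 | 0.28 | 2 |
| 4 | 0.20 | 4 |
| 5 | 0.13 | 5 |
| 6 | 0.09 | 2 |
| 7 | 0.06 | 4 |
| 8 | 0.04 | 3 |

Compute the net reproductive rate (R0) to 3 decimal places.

4.670

lx·mx by age: 0, 1.24, 0.88, 0.56, 0.8, 0.65, 0.18, 0.24, 0.12
R0 = Σ lx·mx = 4.67 → 4.670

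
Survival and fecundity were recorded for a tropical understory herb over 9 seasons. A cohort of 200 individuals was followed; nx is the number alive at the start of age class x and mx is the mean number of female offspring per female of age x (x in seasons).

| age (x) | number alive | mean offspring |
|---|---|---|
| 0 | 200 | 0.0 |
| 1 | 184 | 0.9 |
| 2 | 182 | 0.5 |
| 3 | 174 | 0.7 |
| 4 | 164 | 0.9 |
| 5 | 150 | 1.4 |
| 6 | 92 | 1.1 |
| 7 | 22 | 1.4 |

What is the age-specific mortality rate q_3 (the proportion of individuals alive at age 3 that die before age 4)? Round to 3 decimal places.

lx = nx/n0 = nx/200: 1, 0.92, 0.91, 0.87, 0.82, 0.75, 0.46, 0.11
q_3 = (l_3 − l_4) / l_3 = (0.87 − 0.82) / 0.87
     = 0.05 / 0.87 = 0.057471… → 0.057

0.057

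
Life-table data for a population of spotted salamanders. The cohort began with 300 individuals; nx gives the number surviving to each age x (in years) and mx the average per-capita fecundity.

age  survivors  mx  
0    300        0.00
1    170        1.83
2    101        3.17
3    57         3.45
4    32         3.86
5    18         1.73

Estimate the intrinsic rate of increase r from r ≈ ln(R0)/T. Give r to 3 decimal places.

lx = nx/n0 = nx/300: 1, 0.56667…, 0.33667…, 0.19, 0.10667…, 0.06
R0 = Σ lx·mx = 0 + 1.037… + 1.06723… + 0.6555 + 0.41173… + 0.1038 = 3.275267…
Σ x·lx·mx = 7.3039…; T = 7.3039…/3.275267… = 2.23002…
r ≈ ln(R0)/T = ln(3.275267…)/2.23002… = 0.53201… → 0.532

0.532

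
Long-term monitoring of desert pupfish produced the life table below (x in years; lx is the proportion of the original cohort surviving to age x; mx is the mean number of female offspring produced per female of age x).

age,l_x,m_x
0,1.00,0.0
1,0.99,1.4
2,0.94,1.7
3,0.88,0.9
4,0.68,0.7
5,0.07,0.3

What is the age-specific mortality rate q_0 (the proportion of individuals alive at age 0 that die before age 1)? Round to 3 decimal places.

q_0 = (l_0 − l_1) / l_0 = (1 − 0.99) / 1
     = 0.01 / 1 = 0.01 → 0.010

0.010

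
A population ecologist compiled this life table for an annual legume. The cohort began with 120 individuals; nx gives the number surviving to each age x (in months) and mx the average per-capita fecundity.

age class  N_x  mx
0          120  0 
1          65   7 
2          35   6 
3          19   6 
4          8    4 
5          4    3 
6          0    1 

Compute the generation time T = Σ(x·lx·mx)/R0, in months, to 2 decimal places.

lx = nx/n0 = nx/120: 1, 0.54167…, 0.29167…, 0.15833…, 0.06667…, 0.03333…, 0
lx·mx: 0, 3.791667…, 1.75…, 0.95…, 0.266667…, 0.1…, 0 → R0 = 6.858333…
x·lx·mx: 0, 3.791667…, 3.5…, 2.85…, 1.066667…, 0.5…, 0 → Σ = 11.708333…
T = 11.708333… / 6.858333… = 1.707169… → 1.71

1.71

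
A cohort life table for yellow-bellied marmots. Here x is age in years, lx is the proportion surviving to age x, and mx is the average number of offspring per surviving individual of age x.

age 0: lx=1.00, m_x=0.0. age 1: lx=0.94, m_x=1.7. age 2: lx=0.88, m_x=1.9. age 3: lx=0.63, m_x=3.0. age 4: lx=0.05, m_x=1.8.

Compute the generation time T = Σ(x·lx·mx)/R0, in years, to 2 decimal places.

lx·mx: 0, 1.598, 1.672, 1.89, 0.09 → R0 = 5.25
x·lx·mx: 0, 1.598, 3.344, 5.67, 0.36 → Σ = 10.972
T = 10.972 / 5.25 = 2.089905… → 2.09

2.09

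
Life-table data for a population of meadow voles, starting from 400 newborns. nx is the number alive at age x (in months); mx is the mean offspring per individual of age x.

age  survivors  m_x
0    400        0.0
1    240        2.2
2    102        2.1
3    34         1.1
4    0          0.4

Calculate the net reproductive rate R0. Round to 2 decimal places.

1.95

lx = nx/n0 = nx/400: 1, 0.6, 0.255, 0.085, 0
lx·mx by age: 0, 1.32, 0.5355, 0.0935, 0
R0 = Σ lx·mx = 1.949 → 1.95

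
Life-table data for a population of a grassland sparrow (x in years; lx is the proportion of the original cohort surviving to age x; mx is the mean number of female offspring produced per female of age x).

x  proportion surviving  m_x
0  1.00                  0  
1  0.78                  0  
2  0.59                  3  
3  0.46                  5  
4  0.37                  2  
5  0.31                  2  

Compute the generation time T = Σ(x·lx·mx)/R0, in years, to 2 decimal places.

lx·mx: 0, 0, 1.77, 2.3, 0.74, 0.62 → R0 = 5.43
x·lx·mx: 0, 0, 3.54, 6.9, 2.96, 3.1 → Σ = 16.5
T = 16.5 / 5.43 = 3.038674… → 3.04

3.04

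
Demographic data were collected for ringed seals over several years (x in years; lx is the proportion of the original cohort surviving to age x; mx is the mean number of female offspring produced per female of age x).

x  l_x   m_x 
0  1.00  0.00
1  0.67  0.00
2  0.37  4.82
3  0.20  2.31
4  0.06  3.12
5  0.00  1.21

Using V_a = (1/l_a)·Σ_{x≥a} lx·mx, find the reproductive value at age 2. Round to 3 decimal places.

6.575

lx·mx for x ≥ 2: 1.7834, 0.462, 0.1872, 0 → sum = 2.4326
V_2 = 2.4326 / l_2 = 2.4326 / 0.37 = 6.574595… → 6.575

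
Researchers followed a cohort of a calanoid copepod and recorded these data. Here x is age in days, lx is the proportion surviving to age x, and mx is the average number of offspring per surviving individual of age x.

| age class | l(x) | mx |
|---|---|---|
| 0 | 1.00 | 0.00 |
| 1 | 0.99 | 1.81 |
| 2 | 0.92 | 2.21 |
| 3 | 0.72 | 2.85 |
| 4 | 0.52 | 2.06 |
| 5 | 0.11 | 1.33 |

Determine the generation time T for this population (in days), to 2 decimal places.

2.40

lx·mx: 0, 1.7919, 2.0332, 2.052, 1.0712, 0.1463 → R0 = 7.0946
x·lx·mx: 0, 1.7919, 4.0664, 6.156, 4.2848, 0.7315 → Σ = 17.0306
T = 17.0306 / 7.0946 = 2.400502… → 2.40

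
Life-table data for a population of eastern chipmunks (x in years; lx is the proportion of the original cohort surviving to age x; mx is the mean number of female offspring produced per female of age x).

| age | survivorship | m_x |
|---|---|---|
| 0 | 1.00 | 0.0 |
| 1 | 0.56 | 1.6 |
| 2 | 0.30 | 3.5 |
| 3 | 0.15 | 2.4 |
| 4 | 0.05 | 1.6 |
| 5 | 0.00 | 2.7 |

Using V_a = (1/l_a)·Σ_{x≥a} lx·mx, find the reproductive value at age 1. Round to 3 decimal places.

lx·mx for x ≥ 1: 0.896, 1.05, 0.36, 0.08, 0 → sum = 2.386
V_1 = 2.386 / l_1 = 2.386 / 0.56 = 4.260714… → 4.261

4.261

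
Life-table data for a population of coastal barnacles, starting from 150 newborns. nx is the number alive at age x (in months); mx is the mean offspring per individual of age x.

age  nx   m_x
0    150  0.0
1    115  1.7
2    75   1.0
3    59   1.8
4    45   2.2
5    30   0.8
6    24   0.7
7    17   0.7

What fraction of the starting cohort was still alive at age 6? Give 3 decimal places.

0.160

l_6 = n_6/n_0 = 24/150 = 0.16 → 0.160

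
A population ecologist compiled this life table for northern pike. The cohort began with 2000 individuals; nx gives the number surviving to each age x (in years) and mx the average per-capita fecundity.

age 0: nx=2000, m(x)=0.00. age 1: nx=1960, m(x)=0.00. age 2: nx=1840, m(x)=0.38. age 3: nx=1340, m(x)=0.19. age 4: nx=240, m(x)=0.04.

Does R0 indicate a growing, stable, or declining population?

declining

lx = nx/n0 = nx/2000: 1, 0.98, 0.92, 0.67, 0.12
R0 = Σ lx·mx = 0 + 0 + 0.3496 + 0.1273 + 0.0048 = 0.4817
R0 < 1, so the population is declining.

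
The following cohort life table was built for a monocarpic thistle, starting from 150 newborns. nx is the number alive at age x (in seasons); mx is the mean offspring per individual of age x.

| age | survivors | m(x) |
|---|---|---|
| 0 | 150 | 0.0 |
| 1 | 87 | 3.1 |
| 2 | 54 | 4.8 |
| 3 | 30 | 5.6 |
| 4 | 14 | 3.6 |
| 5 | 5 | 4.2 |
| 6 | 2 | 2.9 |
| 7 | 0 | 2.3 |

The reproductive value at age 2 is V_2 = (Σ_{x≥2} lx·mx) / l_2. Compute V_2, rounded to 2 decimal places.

9.34

lx = nx/n0 = nx/150: 1, 0.58, 0.36, 0.2, 0.09333…, 0.03333…, 0.01333…, 0
lx·mx for x ≥ 2: 1.728, 1.12, 0.336…, 0.14…, 0.038667…, 0 → sum = 3.362667…
V_2 = 3.362667… / l_2 = 3.362667… / 0.36 = 9.340741… → 9.34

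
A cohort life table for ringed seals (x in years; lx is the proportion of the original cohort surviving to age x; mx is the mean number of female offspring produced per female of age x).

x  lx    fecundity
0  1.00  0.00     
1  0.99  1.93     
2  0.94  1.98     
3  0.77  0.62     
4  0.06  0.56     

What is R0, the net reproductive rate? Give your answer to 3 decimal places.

lx·mx by age: 0, 1.9107, 1.8612, 0.4774, 0.0336
R0 = Σ lx·mx = 4.2829 → 4.283

4.283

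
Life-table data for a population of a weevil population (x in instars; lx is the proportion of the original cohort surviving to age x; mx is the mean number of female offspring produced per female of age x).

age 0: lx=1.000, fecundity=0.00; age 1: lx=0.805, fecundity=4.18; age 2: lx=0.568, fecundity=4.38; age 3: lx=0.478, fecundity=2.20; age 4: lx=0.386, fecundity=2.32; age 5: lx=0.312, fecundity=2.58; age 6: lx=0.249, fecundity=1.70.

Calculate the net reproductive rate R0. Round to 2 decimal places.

9.03

lx·mx by age: 0, 3.3649, 2.48784, 1.0516, 0.89552, 0.80496, 0.4233
R0 = Σ lx·mx = 9.02812 → 9.03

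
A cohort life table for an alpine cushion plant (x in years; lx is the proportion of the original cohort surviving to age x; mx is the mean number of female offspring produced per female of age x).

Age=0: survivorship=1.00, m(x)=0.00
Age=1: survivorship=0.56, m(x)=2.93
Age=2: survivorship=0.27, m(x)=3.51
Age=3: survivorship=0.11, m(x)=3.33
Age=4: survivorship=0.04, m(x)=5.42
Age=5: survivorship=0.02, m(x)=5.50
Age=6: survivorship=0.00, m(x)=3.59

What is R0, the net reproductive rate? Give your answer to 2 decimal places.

3.28

lx·mx by age: 0, 1.6408, 0.9477, 0.3663, 0.2168, 0.11, 0
R0 = Σ lx·mx = 3.2816 → 3.28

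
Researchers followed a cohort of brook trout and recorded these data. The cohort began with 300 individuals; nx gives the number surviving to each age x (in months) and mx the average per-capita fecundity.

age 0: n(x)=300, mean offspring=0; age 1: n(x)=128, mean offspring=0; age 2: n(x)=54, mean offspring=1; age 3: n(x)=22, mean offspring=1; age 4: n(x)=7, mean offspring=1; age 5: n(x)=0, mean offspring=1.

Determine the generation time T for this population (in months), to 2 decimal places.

2.43

lx = nx/n0 = nx/300: 1, 0.42667…, 0.18, 0.07333…, 0.02333…, 0
lx·mx: 0, 0, 0.18, 0.073333…, 0.023333…, 0 → R0 = 0.276667…
x·lx·mx: 0, 0, 0.36, 0.22…, 0.093333…, 0 → Σ = 0.673333…
T = 0.673333… / 0.276667… = 2.433735… → 2.43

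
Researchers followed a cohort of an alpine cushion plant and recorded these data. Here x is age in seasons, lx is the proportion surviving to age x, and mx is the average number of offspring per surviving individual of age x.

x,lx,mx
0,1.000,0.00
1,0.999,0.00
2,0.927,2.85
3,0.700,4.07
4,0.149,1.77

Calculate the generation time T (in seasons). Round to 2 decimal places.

2.59

lx·mx: 0, 0, 2.64195, 2.849, 0.26373 → R0 = 5.75468
x·lx·mx: 0, 0, 5.2839, 8.547, 1.05492 → Σ = 14.88582
T = 14.88582 / 5.75468 = 2.586733… → 2.59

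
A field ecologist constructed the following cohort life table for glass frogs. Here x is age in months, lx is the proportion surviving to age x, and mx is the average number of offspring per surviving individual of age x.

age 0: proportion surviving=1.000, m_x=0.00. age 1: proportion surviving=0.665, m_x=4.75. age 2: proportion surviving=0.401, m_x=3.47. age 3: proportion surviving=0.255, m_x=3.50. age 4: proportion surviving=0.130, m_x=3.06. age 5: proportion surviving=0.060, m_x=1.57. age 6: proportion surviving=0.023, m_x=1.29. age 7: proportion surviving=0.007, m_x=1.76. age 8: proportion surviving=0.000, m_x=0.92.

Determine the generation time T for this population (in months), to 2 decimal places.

lx·mx: 0, 3.15875, 1.39147, 0.8925, 0.3978, 0.0942, 0.02967, 0.01232, 0 → R0 = 5.97671
x·lx·mx: 0, 3.15875, 2.78294, 2.6775, 1.5912, 0.471, 0.17802, 0.08624, 0 → Σ = 10.94565
T = 10.94565 / 5.97671 = 1.831384… → 1.83

1.83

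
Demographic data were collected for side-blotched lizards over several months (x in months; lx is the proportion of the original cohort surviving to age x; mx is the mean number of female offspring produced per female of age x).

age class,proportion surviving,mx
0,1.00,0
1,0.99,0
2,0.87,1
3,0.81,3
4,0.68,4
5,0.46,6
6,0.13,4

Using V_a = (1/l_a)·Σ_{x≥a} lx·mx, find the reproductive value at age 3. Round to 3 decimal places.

lx·mx for x ≥ 3: 2.43, 2.72, 2.76, 0.52 → sum = 8.43
V_3 = 8.43 / l_3 = 8.43 / 0.81 = 10.407407… → 10.407

10.407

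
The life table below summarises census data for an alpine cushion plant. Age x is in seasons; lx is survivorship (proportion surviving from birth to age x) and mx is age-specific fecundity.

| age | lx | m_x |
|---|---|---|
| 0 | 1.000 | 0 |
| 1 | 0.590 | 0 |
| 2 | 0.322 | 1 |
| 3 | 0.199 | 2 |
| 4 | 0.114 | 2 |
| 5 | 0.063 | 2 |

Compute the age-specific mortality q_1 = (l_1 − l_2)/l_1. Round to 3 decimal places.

q_1 = (l_1 − l_2) / l_1 = (0.59 − 0.322) / 0.59
     = 0.268 / 0.59 = 0.454237… → 0.454

0.454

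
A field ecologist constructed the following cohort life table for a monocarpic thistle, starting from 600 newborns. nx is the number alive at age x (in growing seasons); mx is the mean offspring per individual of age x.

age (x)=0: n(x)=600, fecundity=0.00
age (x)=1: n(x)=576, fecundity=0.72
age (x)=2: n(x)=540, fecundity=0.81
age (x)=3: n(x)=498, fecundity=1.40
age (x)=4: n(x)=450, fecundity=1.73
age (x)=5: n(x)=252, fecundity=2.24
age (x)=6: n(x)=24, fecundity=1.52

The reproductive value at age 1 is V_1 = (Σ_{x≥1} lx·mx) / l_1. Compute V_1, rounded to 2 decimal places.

lx = nx/n0 = nx/600: 1, 0.96, 0.9, 0.83, 0.75, 0.42, 0.04
lx·mx for x ≥ 1: 0.6912, 0.729, 1.162, 1.2975, 0.9408, 0.0608 → sum = 4.8813
V_1 = 4.8813 / l_1 = 4.8813 / 0.96 = 5.084688… → 5.08

5.08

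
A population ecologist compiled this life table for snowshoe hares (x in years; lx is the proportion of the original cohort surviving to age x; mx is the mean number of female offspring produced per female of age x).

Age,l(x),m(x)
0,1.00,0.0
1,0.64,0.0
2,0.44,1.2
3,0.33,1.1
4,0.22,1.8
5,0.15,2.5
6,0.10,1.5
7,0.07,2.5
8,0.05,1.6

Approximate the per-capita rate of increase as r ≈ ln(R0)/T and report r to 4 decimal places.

R0 = Σ lx·mx = 0 + 0 + 0.528 + 0.363 + 0.396 + 0.375 + 0.15 + 0.175 + 0.08 = 2.067
Σ x·lx·mx = 8.369; T = 8.369/2.067 = 4.04886…
r ≈ ln(R0)/T = ln(2.067)/4.04886… = 0.179334… → 0.1793

0.1793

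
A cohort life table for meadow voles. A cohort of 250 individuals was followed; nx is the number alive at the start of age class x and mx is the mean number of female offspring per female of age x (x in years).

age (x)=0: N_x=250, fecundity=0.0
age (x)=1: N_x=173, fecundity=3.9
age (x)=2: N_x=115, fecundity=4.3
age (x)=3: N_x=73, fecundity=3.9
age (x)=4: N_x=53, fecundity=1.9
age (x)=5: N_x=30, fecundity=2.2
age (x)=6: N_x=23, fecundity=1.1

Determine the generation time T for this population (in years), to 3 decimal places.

2.067

lx = nx/n0 = nx/250: 1, 0.692, 0.46, 0.292, 0.212, 0.12, 0.092
lx·mx: 0, 2.6988, 1.978, 1.1388, 0.4028, 0.264, 0.1012 → R0 = 6.5836
x·lx·mx: 0, 2.6988, 3.956, 3.4164, 1.6112, 1.32, 0.6072 → Σ = 13.6096
T = 13.6096 / 6.5836 = 2.067197… → 2.067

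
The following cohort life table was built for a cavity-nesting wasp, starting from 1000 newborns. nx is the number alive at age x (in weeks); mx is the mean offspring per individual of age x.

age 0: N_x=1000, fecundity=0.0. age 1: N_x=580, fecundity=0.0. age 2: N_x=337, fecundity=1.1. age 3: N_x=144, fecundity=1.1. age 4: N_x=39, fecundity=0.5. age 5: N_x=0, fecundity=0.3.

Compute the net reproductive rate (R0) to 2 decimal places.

lx = nx/n0 = nx/1000: 1, 0.58, 0.337, 0.144, 0.039, 0
lx·mx by age: 0, 0, 0.3707, 0.1584, 0.0195, 0
R0 = Σ lx·mx = 0.5486 → 0.55

0.55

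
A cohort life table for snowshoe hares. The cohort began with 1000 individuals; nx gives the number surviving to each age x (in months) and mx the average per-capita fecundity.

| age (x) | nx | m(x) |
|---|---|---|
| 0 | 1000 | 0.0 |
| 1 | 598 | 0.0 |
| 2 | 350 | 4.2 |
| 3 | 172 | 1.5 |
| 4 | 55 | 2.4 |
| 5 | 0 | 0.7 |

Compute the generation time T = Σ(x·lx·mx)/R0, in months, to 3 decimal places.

2.281

lx = nx/n0 = nx/1000: 1, 0.598, 0.35, 0.172, 0.055, 0
lx·mx: 0, 0, 1.47, 0.258, 0.132, 0 → R0 = 1.86
x·lx·mx: 0, 0, 2.94, 0.774, 0.528, 0 → Σ = 4.242
T = 4.242 / 1.86 = 2.280645… → 2.281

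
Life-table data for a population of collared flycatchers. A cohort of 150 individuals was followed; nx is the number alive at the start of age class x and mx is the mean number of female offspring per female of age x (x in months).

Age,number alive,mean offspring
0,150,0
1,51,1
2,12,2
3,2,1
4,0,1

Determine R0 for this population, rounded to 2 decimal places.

0.51

lx = nx/n0 = nx/150: 1, 0.34, 0.08, 0.01333…, 0
lx·mx by age: 0, 0.34, 0.16, 0.013333…, 0
R0 = Σ lx·mx = 0.513333… → 0.51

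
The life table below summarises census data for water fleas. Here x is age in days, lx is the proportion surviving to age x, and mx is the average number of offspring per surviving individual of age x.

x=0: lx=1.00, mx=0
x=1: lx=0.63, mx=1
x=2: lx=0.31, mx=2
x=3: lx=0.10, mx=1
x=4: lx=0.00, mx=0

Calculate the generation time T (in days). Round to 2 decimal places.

1.61

lx·mx: 0, 0.63, 0.62, 0.1, 0 → R0 = 1.35
x·lx·mx: 0, 0.63, 1.24, 0.3, 0 → Σ = 2.17
T = 2.17 / 1.35 = 1.607407… → 1.61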